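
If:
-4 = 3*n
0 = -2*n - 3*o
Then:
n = -4/3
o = 8/9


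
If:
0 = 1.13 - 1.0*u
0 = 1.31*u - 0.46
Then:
No Solution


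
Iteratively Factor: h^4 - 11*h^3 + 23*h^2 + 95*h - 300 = (h + 3)*(h^3 - 14*h^2 + 65*h - 100) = (h - 5)*(h + 3)*(h^2 - 9*h + 20) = (h - 5)^2*(h + 3)*(h - 4)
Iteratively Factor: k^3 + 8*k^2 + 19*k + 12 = (k + 1)*(k^2 + 7*k + 12) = (k + 1)*(k + 4)*(k + 3)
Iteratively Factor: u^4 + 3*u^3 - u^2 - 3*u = (u + 1)*(u^3 + 2*u^2 - 3*u) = u*(u + 1)*(u^2 + 2*u - 3) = u*(u + 1)*(u + 3)*(u - 1)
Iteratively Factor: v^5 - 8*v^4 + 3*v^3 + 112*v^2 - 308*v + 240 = (v - 3)*(v^4 - 5*v^3 - 12*v^2 + 76*v - 80) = (v - 3)*(v - 2)*(v^3 - 3*v^2 - 18*v + 40) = (v - 5)*(v - 3)*(v - 2)*(v^2 + 2*v - 8) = (v - 5)*(v - 3)*(v - 2)^2*(v + 4)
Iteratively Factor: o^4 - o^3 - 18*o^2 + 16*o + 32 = (o + 1)*(o^3 - 2*o^2 - 16*o + 32) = (o - 2)*(o + 1)*(o^2 - 16) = (o - 4)*(o - 2)*(o + 1)*(o + 4)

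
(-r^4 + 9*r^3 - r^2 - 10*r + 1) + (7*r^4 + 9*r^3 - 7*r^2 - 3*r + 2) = 6*r^4 + 18*r^3 - 8*r^2 - 13*r + 3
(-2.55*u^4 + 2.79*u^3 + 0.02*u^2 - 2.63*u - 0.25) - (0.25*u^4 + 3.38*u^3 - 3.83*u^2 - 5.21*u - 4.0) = -2.8*u^4 - 0.59*u^3 + 3.85*u^2 + 2.58*u + 3.75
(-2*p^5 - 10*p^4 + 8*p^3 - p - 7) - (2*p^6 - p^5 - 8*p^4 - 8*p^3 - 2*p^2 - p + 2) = -2*p^6 - p^5 - 2*p^4 + 16*p^3 + 2*p^2 - 9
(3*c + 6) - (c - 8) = 2*c + 14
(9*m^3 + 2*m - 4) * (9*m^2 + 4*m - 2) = 81*m^5 + 36*m^4 - 28*m^2 - 20*m + 8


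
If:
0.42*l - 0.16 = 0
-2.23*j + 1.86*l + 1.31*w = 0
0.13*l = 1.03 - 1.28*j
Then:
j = 0.77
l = 0.38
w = 0.76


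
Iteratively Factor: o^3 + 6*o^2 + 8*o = (o + 4)*(o^2 + 2*o) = (o + 2)*(o + 4)*(o)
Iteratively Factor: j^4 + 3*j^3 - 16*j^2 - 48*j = (j + 4)*(j^3 - j^2 - 12*j) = j*(j + 4)*(j^2 - j - 12) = j*(j + 3)*(j + 4)*(j - 4)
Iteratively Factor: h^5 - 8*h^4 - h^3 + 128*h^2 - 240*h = (h + 4)*(h^4 - 12*h^3 + 47*h^2 - 60*h) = (h - 5)*(h + 4)*(h^3 - 7*h^2 + 12*h) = (h - 5)*(h - 4)*(h + 4)*(h^2 - 3*h) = (h - 5)*(h - 4)*(h - 3)*(h + 4)*(h)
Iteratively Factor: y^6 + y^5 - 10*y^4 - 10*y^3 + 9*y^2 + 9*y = (y + 1)*(y^5 - 10*y^3 + 9*y) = (y - 1)*(y + 1)*(y^4 + y^3 - 9*y^2 - 9*y) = (y - 3)*(y - 1)*(y + 1)*(y^3 + 4*y^2 + 3*y) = (y - 3)*(y - 1)*(y + 1)^2*(y^2 + 3*y) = (y - 3)*(y - 1)*(y + 1)^2*(y + 3)*(y)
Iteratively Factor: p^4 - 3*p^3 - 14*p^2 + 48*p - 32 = (p - 2)*(p^3 - p^2 - 16*p + 16) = (p - 2)*(p - 1)*(p^2 - 16) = (p - 2)*(p - 1)*(p + 4)*(p - 4)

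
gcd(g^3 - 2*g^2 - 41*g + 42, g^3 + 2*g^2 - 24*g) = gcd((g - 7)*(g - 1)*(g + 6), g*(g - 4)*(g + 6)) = g + 6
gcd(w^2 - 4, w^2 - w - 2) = w - 2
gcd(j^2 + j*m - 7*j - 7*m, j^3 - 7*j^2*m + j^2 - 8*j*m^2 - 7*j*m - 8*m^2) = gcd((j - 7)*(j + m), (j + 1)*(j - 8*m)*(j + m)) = j + m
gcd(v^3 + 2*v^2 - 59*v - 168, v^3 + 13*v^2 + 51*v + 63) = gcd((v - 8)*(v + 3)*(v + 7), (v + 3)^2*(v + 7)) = v^2 + 10*v + 21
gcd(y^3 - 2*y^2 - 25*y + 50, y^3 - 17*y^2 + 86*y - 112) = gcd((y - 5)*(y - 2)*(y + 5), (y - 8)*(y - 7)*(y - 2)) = y - 2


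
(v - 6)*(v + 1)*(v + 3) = v^3 - 2*v^2 - 21*v - 18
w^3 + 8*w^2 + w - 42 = (w - 2)*(w + 3)*(w + 7)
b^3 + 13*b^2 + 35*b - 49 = (b - 1)*(b + 7)^2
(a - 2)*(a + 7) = a^2 + 5*a - 14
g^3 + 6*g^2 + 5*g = g*(g + 1)*(g + 5)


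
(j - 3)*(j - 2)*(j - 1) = j^3 - 6*j^2 + 11*j - 6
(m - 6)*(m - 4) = m^2 - 10*m + 24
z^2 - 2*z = z*(z - 2)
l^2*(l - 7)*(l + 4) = l^4 - 3*l^3 - 28*l^2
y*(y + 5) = y^2 + 5*y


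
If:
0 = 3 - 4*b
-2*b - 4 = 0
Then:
No Solution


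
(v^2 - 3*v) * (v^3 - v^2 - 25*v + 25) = v^5 - 4*v^4 - 22*v^3 + 100*v^2 - 75*v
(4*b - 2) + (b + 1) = 5*b - 1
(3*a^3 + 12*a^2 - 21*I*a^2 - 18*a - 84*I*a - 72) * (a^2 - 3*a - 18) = 3*a^5 + 3*a^4 - 21*I*a^4 - 108*a^3 - 21*I*a^3 - 234*a^2 + 630*I*a^2 + 540*a + 1512*I*a + 1296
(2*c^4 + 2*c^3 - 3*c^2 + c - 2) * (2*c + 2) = 4*c^5 + 8*c^4 - 2*c^3 - 4*c^2 - 2*c - 4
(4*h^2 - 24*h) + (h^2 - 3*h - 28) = 5*h^2 - 27*h - 28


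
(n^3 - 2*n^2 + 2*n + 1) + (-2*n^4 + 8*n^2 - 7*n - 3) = -2*n^4 + n^3 + 6*n^2 - 5*n - 2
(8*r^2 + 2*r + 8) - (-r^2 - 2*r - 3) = 9*r^2 + 4*r + 11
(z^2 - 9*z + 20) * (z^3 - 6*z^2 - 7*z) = z^5 - 15*z^4 + 67*z^3 - 57*z^2 - 140*z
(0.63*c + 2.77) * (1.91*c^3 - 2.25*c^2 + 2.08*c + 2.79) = 1.2033*c^4 + 3.8732*c^3 - 4.9221*c^2 + 7.5193*c + 7.7283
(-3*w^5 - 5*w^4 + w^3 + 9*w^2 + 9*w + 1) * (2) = -6*w^5 - 10*w^4 + 2*w^3 + 18*w^2 + 18*w + 2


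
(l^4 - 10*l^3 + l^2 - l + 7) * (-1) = -l^4 + 10*l^3 - l^2 + l - 7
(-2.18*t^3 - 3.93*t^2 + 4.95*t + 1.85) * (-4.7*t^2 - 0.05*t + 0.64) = 10.246*t^5 + 18.58*t^4 - 24.4637*t^3 - 11.4577*t^2 + 3.0755*t + 1.184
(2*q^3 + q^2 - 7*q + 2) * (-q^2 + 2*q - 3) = -2*q^5 + 3*q^4 + 3*q^3 - 19*q^2 + 25*q - 6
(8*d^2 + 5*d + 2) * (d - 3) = 8*d^3 - 19*d^2 - 13*d - 6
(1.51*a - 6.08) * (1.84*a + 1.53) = 2.7784*a^2 - 8.8769*a - 9.3024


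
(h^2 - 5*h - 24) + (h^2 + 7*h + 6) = 2*h^2 + 2*h - 18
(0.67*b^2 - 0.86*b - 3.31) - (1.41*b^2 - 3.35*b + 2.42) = -0.74*b^2 + 2.49*b - 5.73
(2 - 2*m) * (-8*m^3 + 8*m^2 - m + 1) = 16*m^4 - 32*m^3 + 18*m^2 - 4*m + 2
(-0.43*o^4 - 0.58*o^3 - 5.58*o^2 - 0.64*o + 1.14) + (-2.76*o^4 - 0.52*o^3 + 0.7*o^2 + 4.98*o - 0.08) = -3.19*o^4 - 1.1*o^3 - 4.88*o^2 + 4.34*o + 1.06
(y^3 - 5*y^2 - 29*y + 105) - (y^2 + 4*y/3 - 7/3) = y^3 - 6*y^2 - 91*y/3 + 322/3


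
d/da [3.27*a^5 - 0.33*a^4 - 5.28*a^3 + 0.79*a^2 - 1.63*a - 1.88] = 16.35*a^4 - 1.32*a^3 - 15.84*a^2 + 1.58*a - 1.63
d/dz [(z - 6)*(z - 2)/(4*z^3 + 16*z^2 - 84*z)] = (-z^4 + 16*z^3 - 25*z^2 - 96*z + 252)/(4*z^2*(z^4 + 8*z^3 - 26*z^2 - 168*z + 441))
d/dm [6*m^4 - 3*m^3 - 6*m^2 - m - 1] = 24*m^3 - 9*m^2 - 12*m - 1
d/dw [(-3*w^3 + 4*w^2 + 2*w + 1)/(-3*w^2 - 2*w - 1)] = w*(9*w^3 + 12*w^2 + 7*w - 2)/(9*w^4 + 12*w^3 + 10*w^2 + 4*w + 1)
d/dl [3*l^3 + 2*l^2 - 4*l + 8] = 9*l^2 + 4*l - 4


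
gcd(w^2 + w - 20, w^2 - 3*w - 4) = w - 4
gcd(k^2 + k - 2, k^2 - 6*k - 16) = k + 2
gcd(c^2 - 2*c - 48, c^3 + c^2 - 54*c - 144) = c^2 - 2*c - 48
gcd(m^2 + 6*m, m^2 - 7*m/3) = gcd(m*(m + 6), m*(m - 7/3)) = m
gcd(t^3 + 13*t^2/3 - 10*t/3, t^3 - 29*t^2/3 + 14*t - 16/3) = t - 2/3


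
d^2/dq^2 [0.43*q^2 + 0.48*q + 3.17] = 0.860000000000000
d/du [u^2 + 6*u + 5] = 2*u + 6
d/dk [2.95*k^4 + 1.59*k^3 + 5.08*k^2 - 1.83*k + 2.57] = 11.8*k^3 + 4.77*k^2 + 10.16*k - 1.83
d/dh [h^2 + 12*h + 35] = 2*h + 12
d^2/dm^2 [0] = 0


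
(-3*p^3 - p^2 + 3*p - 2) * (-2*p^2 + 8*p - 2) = 6*p^5 - 22*p^4 - 8*p^3 + 30*p^2 - 22*p + 4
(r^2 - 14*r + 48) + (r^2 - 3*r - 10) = 2*r^2 - 17*r + 38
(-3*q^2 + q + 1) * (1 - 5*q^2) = 15*q^4 - 5*q^3 - 8*q^2 + q + 1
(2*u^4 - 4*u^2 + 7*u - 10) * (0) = 0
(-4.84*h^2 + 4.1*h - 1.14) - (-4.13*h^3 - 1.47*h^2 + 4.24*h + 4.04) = 4.13*h^3 - 3.37*h^2 - 0.140000000000001*h - 5.18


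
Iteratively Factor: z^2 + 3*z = (z + 3)*(z)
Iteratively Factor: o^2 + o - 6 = (o - 2)*(o + 3)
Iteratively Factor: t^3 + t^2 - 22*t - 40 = (t - 5)*(t^2 + 6*t + 8) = (t - 5)*(t + 2)*(t + 4)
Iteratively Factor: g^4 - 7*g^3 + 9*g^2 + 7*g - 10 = (g - 5)*(g^3 - 2*g^2 - g + 2) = (g - 5)*(g - 2)*(g^2 - 1) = (g - 5)*(g - 2)*(g + 1)*(g - 1)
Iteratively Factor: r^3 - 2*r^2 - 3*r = (r + 1)*(r^2 - 3*r) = (r - 3)*(r + 1)*(r)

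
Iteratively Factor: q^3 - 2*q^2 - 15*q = (q + 3)*(q^2 - 5*q) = (q - 5)*(q + 3)*(q)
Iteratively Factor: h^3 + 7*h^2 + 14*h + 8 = (h + 2)*(h^2 + 5*h + 4) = (h + 1)*(h + 2)*(h + 4)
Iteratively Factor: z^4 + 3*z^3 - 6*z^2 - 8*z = (z + 4)*(z^3 - z^2 - 2*z) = (z + 1)*(z + 4)*(z^2 - 2*z) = (z - 2)*(z + 1)*(z + 4)*(z)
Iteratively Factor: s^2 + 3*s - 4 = (s + 4)*(s - 1)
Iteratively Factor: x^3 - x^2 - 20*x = (x - 5)*(x^2 + 4*x) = (x - 5)*(x + 4)*(x)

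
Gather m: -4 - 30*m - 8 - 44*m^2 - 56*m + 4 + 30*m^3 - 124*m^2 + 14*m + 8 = 30*m^3 - 168*m^2 - 72*m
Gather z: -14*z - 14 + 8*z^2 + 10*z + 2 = 8*z^2 - 4*z - 12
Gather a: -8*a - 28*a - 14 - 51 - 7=-36*a - 72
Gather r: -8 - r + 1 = -r - 7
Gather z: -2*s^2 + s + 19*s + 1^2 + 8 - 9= -2*s^2 + 20*s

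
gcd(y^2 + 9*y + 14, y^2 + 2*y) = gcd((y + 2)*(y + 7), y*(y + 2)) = y + 2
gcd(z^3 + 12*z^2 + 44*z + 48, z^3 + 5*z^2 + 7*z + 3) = 1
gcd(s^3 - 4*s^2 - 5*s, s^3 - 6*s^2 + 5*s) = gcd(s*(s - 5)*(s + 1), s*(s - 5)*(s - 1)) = s^2 - 5*s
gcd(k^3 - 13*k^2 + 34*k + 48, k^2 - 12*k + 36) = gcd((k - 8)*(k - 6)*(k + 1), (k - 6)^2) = k - 6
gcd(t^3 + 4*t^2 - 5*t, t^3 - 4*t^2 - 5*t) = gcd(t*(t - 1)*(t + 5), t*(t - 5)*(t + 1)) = t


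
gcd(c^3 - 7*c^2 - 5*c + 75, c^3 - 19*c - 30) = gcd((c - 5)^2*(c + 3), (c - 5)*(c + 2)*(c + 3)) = c^2 - 2*c - 15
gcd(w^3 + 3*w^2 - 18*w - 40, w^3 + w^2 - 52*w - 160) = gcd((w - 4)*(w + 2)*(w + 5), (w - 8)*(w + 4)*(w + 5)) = w + 5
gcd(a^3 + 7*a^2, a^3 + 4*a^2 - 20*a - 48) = 1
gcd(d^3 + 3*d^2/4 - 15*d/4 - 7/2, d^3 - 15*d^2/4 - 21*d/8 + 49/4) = d^2 - d/4 - 7/2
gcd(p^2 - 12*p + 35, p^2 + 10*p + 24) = 1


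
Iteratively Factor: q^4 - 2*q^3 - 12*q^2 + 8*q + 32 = (q + 2)*(q^3 - 4*q^2 - 4*q + 16) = (q + 2)^2*(q^2 - 6*q + 8) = (q - 2)*(q + 2)^2*(q - 4)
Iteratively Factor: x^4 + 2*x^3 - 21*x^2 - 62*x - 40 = (x + 2)*(x^3 - 21*x - 20) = (x + 2)*(x + 4)*(x^2 - 4*x - 5) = (x - 5)*(x + 2)*(x + 4)*(x + 1)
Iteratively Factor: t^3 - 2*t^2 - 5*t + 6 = (t - 3)*(t^2 + t - 2) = (t - 3)*(t + 2)*(t - 1)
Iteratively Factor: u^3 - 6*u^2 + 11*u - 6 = (u - 3)*(u^2 - 3*u + 2) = (u - 3)*(u - 2)*(u - 1)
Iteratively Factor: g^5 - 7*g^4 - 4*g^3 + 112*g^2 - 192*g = (g + 4)*(g^4 - 11*g^3 + 40*g^2 - 48*g) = (g - 3)*(g + 4)*(g^3 - 8*g^2 + 16*g) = (g - 4)*(g - 3)*(g + 4)*(g^2 - 4*g) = g*(g - 4)*(g - 3)*(g + 4)*(g - 4)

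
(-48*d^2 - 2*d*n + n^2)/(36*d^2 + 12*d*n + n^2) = (-8*d + n)/(6*d + n)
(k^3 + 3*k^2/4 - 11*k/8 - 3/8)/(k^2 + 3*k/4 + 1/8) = (2*k^2 + k - 3)/(2*k + 1)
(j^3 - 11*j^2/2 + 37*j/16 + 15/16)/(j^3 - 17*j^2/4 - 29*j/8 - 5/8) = (4*j - 3)/(2*(2*j + 1))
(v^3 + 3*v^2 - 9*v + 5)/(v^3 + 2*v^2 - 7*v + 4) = (v + 5)/(v + 4)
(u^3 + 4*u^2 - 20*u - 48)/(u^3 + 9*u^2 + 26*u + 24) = (u^2 + 2*u - 24)/(u^2 + 7*u + 12)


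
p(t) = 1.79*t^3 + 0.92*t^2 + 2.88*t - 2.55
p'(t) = 5.37*t^2 + 1.84*t + 2.88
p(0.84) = 1.58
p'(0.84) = 8.21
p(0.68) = 0.40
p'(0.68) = 6.61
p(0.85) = 1.66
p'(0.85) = 8.32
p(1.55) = 10.79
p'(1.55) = 18.63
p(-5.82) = -341.02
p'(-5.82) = 174.07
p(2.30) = 30.72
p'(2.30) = 35.52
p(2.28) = 30.01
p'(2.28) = 34.99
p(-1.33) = -8.96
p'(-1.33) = 9.93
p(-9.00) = -1258.86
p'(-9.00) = 421.29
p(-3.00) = -51.24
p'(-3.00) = 45.69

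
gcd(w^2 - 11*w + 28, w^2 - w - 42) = w - 7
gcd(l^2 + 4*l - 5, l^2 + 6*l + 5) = l + 5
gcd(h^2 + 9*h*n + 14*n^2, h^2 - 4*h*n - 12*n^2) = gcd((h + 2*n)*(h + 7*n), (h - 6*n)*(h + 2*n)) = h + 2*n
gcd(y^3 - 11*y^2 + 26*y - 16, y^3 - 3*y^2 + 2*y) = y^2 - 3*y + 2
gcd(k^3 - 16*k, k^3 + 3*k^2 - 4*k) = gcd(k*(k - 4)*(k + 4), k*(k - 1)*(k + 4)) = k^2 + 4*k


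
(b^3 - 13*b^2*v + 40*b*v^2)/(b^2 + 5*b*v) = (b^2 - 13*b*v + 40*v^2)/(b + 5*v)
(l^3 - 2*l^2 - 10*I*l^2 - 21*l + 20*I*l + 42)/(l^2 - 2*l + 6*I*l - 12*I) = (l^2 - 10*I*l - 21)/(l + 6*I)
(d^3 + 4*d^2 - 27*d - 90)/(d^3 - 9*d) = (d^2 + d - 30)/(d*(d - 3))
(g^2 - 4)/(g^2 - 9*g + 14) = (g + 2)/(g - 7)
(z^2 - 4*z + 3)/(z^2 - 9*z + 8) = (z - 3)/(z - 8)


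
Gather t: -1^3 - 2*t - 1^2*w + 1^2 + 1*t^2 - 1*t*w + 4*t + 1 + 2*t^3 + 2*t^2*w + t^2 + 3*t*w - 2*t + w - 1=2*t^3 + t^2*(2*w + 2) + 2*t*w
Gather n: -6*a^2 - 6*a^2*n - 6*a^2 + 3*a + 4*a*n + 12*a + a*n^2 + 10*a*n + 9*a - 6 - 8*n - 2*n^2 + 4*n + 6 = -12*a^2 + 24*a + n^2*(a - 2) + n*(-6*a^2 + 14*a - 4)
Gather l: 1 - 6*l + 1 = 2 - 6*l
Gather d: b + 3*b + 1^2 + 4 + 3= 4*b + 8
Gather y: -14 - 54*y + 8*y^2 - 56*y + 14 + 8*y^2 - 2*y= 16*y^2 - 112*y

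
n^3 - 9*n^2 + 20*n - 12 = (n - 6)*(n - 2)*(n - 1)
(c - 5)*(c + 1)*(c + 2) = c^3 - 2*c^2 - 13*c - 10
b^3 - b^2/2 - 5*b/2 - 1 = (b - 2)*(b + 1/2)*(b + 1)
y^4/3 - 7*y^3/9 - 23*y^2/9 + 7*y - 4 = (y/3 + 1)*(y - 3)*(y - 4/3)*(y - 1)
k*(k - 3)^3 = k^4 - 9*k^3 + 27*k^2 - 27*k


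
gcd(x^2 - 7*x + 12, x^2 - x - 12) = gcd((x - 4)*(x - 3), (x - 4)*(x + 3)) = x - 4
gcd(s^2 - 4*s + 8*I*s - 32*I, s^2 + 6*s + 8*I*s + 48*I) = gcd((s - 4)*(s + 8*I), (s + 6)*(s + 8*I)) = s + 8*I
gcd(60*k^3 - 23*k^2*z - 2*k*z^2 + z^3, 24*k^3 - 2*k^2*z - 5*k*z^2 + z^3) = 12*k^2 - 7*k*z + z^2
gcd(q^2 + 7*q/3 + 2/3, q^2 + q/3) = q + 1/3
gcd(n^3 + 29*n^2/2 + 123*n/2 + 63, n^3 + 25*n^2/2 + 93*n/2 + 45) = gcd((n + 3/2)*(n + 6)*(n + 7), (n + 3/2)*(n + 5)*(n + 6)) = n^2 + 15*n/2 + 9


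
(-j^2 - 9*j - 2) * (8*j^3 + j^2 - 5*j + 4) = -8*j^5 - 73*j^4 - 20*j^3 + 39*j^2 - 26*j - 8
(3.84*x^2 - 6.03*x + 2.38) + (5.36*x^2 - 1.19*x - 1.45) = 9.2*x^2 - 7.22*x + 0.93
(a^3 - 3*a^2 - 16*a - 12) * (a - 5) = a^4 - 8*a^3 - a^2 + 68*a + 60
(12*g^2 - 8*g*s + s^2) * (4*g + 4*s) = 48*g^3 + 16*g^2*s - 28*g*s^2 + 4*s^3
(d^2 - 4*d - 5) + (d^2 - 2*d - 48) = 2*d^2 - 6*d - 53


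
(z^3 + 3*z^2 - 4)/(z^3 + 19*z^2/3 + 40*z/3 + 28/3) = 3*(z - 1)/(3*z + 7)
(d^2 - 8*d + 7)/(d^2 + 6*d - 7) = (d - 7)/(d + 7)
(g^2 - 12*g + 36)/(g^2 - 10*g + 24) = (g - 6)/(g - 4)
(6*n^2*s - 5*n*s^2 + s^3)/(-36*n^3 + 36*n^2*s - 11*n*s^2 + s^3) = s/(-6*n + s)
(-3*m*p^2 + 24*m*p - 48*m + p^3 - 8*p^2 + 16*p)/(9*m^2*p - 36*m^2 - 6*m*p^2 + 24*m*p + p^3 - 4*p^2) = (p - 4)/(-3*m + p)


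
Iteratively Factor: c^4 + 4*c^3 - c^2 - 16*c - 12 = (c + 2)*(c^3 + 2*c^2 - 5*c - 6) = (c + 2)*(c + 3)*(c^2 - c - 2) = (c - 2)*(c + 2)*(c + 3)*(c + 1)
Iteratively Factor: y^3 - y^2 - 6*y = (y)*(y^2 - y - 6) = y*(y + 2)*(y - 3)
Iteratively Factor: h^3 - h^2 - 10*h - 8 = (h + 1)*(h^2 - 2*h - 8) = (h - 4)*(h + 1)*(h + 2)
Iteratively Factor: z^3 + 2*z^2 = (z + 2)*(z^2) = z*(z + 2)*(z)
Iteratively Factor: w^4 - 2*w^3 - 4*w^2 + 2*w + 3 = (w + 1)*(w^3 - 3*w^2 - w + 3) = (w + 1)^2*(w^2 - 4*w + 3) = (w - 1)*(w + 1)^2*(w - 3)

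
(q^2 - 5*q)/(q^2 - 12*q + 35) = q/(q - 7)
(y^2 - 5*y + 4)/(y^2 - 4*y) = (y - 1)/y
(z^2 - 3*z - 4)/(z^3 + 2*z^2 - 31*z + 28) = (z + 1)/(z^2 + 6*z - 7)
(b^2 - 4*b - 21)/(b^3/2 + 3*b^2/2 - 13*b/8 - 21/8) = 8*(b^2 - 4*b - 21)/(4*b^3 + 12*b^2 - 13*b - 21)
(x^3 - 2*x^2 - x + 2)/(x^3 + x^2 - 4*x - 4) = (x - 1)/(x + 2)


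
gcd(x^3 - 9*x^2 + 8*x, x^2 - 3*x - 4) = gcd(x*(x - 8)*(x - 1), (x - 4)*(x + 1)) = 1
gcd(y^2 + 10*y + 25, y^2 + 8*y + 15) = y + 5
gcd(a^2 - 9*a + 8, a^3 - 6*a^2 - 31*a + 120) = a - 8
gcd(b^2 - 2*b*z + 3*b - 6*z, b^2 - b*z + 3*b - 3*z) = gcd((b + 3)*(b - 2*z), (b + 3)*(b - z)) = b + 3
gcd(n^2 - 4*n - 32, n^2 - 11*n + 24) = n - 8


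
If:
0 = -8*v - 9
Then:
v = -9/8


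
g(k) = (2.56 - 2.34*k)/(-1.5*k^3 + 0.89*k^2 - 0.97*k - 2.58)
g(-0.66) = -3.66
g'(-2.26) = 0.37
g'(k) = (2.56 - 2.34*k)*(4.5*k^2 - 1.78*k + 0.97)/(-1.5*k^3 + 0.89*k^2 - 0.97*k - 2.58)^2 - 2.34/(-1.5*k^3 + 0.89*k^2 - 0.97*k - 2.58) = (-7.02*k^3 + 13.6026*k^2 - 4.5568*k + 8.5204)/(2.25*k^6 - 2.67*k^5 + 3.7021*k^4 + 6.0134*k^3 - 3.6515*k^2 + 5.0052*k + 6.6564)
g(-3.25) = 0.17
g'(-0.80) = 112.47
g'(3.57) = -0.04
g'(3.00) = -0.05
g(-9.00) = 0.02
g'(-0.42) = 3.68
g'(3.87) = -0.03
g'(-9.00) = 0.00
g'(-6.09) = 0.02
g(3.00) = 0.12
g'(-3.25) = 0.11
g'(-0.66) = 15.50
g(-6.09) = 0.04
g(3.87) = 0.08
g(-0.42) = -1.86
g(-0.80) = -9.50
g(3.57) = 0.09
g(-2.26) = 0.37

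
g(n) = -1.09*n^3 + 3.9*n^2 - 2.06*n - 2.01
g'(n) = -3.27*n^2 + 7.8*n - 2.06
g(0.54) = -2.16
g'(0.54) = 1.20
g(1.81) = 0.57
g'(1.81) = 1.35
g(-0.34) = -0.82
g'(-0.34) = -5.09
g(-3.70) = 114.21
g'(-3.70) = -75.69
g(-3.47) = 97.64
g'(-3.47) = -68.50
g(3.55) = -8.94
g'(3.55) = -15.58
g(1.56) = 0.13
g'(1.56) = 2.15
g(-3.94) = 133.32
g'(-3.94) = -83.55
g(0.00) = -2.01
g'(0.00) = -2.06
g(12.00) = -1348.65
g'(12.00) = -379.34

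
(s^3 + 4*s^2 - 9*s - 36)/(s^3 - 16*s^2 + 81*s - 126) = (s^2 + 7*s + 12)/(s^2 - 13*s + 42)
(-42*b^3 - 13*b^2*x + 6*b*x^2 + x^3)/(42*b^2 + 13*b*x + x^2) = (-6*b^2 - b*x + x^2)/(6*b + x)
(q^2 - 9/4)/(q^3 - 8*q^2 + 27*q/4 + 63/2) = (2*q - 3)/(2*q^2 - 19*q + 42)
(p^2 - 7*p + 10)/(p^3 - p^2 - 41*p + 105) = (p - 2)/(p^2 + 4*p - 21)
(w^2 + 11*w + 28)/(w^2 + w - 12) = (w + 7)/(w - 3)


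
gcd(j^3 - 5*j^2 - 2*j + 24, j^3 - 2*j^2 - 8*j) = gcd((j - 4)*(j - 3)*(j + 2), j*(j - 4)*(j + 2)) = j^2 - 2*j - 8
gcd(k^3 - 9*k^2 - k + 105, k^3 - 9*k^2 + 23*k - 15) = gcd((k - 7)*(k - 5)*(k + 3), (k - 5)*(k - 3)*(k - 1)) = k - 5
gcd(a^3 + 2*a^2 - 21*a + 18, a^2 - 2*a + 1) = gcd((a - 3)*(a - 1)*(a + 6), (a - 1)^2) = a - 1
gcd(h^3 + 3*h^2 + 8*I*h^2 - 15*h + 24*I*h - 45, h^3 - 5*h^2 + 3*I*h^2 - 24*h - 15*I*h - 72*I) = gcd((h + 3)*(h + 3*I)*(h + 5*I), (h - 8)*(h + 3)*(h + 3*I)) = h^2 + h*(3 + 3*I) + 9*I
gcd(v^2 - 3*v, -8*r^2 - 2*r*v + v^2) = 1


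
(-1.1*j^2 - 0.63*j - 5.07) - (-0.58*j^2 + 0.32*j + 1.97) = -0.52*j^2 - 0.95*j - 7.04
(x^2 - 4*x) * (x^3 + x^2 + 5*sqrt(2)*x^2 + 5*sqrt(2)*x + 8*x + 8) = x^5 - 3*x^4 + 5*sqrt(2)*x^4 - 15*sqrt(2)*x^3 + 4*x^3 - 20*sqrt(2)*x^2 - 24*x^2 - 32*x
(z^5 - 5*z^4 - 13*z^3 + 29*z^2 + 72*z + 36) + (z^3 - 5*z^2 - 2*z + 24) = z^5 - 5*z^4 - 12*z^3 + 24*z^2 + 70*z + 60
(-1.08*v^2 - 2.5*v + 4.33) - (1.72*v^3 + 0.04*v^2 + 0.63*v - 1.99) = -1.72*v^3 - 1.12*v^2 - 3.13*v + 6.32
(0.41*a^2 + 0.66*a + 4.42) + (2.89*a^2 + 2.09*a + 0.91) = 3.3*a^2 + 2.75*a + 5.33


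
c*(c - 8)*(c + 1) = c^3 - 7*c^2 - 8*c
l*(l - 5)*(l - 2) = l^3 - 7*l^2 + 10*l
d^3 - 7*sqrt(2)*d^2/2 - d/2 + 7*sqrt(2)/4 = (d - 7*sqrt(2)/2)*(d - sqrt(2)/2)*(d + sqrt(2)/2)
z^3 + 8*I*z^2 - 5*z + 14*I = (z - I)*(z + 2*I)*(z + 7*I)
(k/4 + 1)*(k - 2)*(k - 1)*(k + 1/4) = k^4/4 + 5*k^3/16 - 39*k^2/16 + 11*k/8 + 1/2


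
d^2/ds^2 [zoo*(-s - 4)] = 0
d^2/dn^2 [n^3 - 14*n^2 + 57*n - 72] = 6*n - 28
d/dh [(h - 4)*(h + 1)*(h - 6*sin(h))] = -(h - 4)*(h + 1)*(6*cos(h) - 1) + (h - 4)*(h - 6*sin(h)) + (h + 1)*(h - 6*sin(h))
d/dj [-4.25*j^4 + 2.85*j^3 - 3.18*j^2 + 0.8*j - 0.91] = -17.0*j^3 + 8.55*j^2 - 6.36*j + 0.8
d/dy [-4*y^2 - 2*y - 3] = -8*y - 2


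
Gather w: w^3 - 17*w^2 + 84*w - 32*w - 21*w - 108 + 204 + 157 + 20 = w^3 - 17*w^2 + 31*w + 273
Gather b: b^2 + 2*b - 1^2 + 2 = b^2 + 2*b + 1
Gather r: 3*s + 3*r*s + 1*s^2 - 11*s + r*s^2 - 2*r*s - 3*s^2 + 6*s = r*(s^2 + s) - 2*s^2 - 2*s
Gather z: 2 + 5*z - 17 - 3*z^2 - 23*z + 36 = -3*z^2 - 18*z + 21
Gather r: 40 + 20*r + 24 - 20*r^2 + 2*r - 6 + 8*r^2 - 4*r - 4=-12*r^2 + 18*r + 54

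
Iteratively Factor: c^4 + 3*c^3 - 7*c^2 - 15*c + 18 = (c + 3)*(c^3 - 7*c + 6) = (c + 3)^2*(c^2 - 3*c + 2) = (c - 1)*(c + 3)^2*(c - 2)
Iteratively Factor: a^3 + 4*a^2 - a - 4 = (a - 1)*(a^2 + 5*a + 4) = (a - 1)*(a + 1)*(a + 4)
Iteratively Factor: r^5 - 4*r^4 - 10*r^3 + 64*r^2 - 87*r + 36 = (r - 1)*(r^4 - 3*r^3 - 13*r^2 + 51*r - 36) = (r - 3)*(r - 1)*(r^3 - 13*r + 12) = (r - 3)*(r - 1)^2*(r^2 + r - 12) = (r - 3)*(r - 1)^2*(r + 4)*(r - 3)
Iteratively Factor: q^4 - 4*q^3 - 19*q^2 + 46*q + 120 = (q + 2)*(q^3 - 6*q^2 - 7*q + 60) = (q - 5)*(q + 2)*(q^2 - q - 12) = (q - 5)*(q - 4)*(q + 2)*(q + 3)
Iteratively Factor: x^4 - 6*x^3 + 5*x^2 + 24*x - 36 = (x - 3)*(x^3 - 3*x^2 - 4*x + 12) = (x - 3)*(x - 2)*(x^2 - x - 6) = (x - 3)*(x - 2)*(x + 2)*(x - 3)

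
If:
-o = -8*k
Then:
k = o/8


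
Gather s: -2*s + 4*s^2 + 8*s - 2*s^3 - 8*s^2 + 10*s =-2*s^3 - 4*s^2 + 16*s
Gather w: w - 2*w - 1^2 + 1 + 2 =2 - w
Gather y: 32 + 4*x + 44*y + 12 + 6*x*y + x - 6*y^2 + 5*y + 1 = 5*x - 6*y^2 + y*(6*x + 49) + 45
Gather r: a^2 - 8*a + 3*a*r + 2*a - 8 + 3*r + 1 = a^2 - 6*a + r*(3*a + 3) - 7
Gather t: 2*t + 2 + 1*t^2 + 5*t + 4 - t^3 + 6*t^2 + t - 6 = -t^3 + 7*t^2 + 8*t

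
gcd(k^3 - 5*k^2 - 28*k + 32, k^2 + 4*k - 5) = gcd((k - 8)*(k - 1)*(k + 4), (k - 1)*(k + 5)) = k - 1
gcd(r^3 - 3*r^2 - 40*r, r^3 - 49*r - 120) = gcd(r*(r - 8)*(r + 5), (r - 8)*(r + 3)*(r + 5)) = r^2 - 3*r - 40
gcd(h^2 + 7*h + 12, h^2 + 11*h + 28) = h + 4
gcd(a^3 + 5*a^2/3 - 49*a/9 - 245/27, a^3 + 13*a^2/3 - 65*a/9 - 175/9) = a^2 - 2*a/3 - 35/9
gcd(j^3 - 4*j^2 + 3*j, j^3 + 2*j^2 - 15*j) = j^2 - 3*j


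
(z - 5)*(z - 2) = z^2 - 7*z + 10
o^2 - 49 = (o - 7)*(o + 7)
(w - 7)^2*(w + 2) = w^3 - 12*w^2 + 21*w + 98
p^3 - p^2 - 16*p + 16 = (p - 4)*(p - 1)*(p + 4)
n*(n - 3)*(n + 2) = n^3 - n^2 - 6*n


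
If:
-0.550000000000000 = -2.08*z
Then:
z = 0.26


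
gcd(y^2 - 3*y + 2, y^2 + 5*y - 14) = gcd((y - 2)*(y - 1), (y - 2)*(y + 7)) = y - 2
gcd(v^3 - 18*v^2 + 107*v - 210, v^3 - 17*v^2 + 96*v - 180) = v^2 - 11*v + 30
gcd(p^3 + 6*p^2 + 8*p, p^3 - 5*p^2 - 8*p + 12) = p + 2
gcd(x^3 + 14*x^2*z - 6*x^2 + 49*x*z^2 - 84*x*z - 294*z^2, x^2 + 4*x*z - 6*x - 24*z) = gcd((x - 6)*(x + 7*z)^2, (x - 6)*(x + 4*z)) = x - 6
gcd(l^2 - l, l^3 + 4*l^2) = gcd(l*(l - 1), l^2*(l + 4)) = l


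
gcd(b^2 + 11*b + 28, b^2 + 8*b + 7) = b + 7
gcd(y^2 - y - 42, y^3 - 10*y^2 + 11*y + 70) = y - 7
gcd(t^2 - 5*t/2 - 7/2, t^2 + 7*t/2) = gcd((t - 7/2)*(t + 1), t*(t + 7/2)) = 1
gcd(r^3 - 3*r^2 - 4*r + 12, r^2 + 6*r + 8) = r + 2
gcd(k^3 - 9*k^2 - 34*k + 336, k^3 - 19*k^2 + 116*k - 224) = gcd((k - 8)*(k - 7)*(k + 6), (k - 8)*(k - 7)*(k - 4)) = k^2 - 15*k + 56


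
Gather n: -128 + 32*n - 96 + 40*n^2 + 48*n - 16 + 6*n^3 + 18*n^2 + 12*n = 6*n^3 + 58*n^2 + 92*n - 240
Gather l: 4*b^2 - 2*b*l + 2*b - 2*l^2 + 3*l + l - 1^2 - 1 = 4*b^2 + 2*b - 2*l^2 + l*(4 - 2*b) - 2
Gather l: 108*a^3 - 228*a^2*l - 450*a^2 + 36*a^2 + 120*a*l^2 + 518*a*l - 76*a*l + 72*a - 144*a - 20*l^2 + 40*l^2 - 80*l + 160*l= 108*a^3 - 414*a^2 - 72*a + l^2*(120*a + 20) + l*(-228*a^2 + 442*a + 80)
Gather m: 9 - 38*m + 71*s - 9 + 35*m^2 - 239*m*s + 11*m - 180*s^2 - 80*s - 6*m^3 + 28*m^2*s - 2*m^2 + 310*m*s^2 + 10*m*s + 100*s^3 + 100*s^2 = -6*m^3 + m^2*(28*s + 33) + m*(310*s^2 - 229*s - 27) + 100*s^3 - 80*s^2 - 9*s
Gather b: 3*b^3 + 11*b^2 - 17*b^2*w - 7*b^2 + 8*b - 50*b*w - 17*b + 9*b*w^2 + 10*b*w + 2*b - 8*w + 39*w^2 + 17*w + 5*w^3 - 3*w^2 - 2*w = 3*b^3 + b^2*(4 - 17*w) + b*(9*w^2 - 40*w - 7) + 5*w^3 + 36*w^2 + 7*w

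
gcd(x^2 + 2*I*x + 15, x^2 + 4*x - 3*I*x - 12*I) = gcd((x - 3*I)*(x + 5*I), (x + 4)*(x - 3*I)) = x - 3*I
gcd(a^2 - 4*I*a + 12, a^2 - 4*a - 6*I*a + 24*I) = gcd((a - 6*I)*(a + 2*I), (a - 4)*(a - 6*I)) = a - 6*I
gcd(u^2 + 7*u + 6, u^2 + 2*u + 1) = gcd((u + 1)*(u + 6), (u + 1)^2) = u + 1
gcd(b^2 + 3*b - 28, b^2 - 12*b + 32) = b - 4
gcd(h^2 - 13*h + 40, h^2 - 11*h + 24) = h - 8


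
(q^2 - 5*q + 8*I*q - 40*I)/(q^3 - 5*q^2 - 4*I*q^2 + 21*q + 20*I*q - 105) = (q + 8*I)/(q^2 - 4*I*q + 21)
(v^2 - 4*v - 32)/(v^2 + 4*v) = (v - 8)/v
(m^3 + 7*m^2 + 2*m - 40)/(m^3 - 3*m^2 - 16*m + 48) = (m^2 + 3*m - 10)/(m^2 - 7*m + 12)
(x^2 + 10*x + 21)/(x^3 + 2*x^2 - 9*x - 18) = (x + 7)/(x^2 - x - 6)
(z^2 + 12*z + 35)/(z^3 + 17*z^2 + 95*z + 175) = 1/(z + 5)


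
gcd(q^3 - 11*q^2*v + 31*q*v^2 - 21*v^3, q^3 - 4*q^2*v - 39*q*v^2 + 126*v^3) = q^2 - 10*q*v + 21*v^2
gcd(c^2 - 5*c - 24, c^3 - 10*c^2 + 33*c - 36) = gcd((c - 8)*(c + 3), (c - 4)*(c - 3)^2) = 1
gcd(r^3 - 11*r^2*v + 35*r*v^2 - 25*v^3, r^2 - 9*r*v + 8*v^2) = r - v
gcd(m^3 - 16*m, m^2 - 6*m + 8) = m - 4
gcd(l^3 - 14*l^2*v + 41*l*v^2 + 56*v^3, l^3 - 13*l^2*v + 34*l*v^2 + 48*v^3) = -l^2 + 7*l*v + 8*v^2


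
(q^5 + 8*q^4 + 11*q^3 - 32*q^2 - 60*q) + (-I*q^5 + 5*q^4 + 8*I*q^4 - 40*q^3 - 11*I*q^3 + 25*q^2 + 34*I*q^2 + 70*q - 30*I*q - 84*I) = q^5 - I*q^5 + 13*q^4 + 8*I*q^4 - 29*q^3 - 11*I*q^3 - 7*q^2 + 34*I*q^2 + 10*q - 30*I*q - 84*I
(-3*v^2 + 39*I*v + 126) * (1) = -3*v^2 + 39*I*v + 126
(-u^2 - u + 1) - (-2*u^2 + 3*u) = u^2 - 4*u + 1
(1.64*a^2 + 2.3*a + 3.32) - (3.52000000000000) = 1.64*a^2 + 2.3*a - 0.2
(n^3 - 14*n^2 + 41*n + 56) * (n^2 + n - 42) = n^5 - 13*n^4 - 15*n^3 + 685*n^2 - 1666*n - 2352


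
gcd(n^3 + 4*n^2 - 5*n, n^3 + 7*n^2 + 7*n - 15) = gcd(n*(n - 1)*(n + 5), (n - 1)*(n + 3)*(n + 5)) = n^2 + 4*n - 5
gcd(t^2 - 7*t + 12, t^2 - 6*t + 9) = t - 3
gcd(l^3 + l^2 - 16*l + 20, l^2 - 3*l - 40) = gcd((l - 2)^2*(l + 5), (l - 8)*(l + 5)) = l + 5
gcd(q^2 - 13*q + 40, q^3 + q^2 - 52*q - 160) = q - 8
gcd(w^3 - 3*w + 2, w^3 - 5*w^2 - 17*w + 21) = w - 1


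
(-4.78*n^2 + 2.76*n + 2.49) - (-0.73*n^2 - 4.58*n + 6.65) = -4.05*n^2 + 7.34*n - 4.16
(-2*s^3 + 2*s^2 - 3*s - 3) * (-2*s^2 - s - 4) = 4*s^5 - 2*s^4 + 12*s^3 + s^2 + 15*s + 12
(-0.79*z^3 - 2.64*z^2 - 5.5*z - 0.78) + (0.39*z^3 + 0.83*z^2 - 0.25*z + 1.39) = -0.4*z^3 - 1.81*z^2 - 5.75*z + 0.61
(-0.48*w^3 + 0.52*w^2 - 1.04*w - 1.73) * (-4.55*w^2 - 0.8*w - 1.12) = 2.184*w^5 - 1.982*w^4 + 4.8536*w^3 + 8.1211*w^2 + 2.5488*w + 1.9376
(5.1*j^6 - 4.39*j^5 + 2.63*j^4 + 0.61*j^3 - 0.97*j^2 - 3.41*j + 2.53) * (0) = 0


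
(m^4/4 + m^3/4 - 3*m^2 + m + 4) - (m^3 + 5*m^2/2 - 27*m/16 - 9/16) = m^4/4 - 3*m^3/4 - 11*m^2/2 + 43*m/16 + 73/16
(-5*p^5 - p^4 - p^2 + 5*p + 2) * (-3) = 15*p^5 + 3*p^4 + 3*p^2 - 15*p - 6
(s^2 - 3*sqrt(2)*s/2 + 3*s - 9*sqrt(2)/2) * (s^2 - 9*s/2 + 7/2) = s^4 - 3*sqrt(2)*s^3/2 - 3*s^3/2 - 10*s^2 + 9*sqrt(2)*s^2/4 + 21*s/2 + 15*sqrt(2)*s - 63*sqrt(2)/4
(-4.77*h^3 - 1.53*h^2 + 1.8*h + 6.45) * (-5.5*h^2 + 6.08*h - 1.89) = 26.235*h^5 - 20.5866*h^4 - 10.1871*h^3 - 21.6393*h^2 + 35.814*h - 12.1905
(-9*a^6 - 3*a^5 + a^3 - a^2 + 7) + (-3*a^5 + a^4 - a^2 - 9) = -9*a^6 - 6*a^5 + a^4 + a^3 - 2*a^2 - 2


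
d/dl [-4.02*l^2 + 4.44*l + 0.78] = 4.44 - 8.04*l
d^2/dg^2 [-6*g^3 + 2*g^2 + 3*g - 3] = 4 - 36*g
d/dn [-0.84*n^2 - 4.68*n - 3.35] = -1.68*n - 4.68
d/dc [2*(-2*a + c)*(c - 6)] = -4*a + 4*c - 12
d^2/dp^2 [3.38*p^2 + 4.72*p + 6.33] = 6.76000000000000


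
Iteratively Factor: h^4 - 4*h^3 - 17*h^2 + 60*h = (h)*(h^3 - 4*h^2 - 17*h + 60) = h*(h - 5)*(h^2 + h - 12) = h*(h - 5)*(h - 3)*(h + 4)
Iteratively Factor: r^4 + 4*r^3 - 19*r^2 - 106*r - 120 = (r - 5)*(r^3 + 9*r^2 + 26*r + 24) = (r - 5)*(r + 2)*(r^2 + 7*r + 12) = (r - 5)*(r + 2)*(r + 4)*(r + 3)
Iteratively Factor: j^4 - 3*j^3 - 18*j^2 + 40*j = (j + 4)*(j^3 - 7*j^2 + 10*j) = j*(j + 4)*(j^2 - 7*j + 10) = j*(j - 5)*(j + 4)*(j - 2)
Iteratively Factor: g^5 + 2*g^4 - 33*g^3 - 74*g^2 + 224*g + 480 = (g - 3)*(g^4 + 5*g^3 - 18*g^2 - 128*g - 160) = (g - 5)*(g - 3)*(g^3 + 10*g^2 + 32*g + 32) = (g - 5)*(g - 3)*(g + 4)*(g^2 + 6*g + 8) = (g - 5)*(g - 3)*(g + 4)^2*(g + 2)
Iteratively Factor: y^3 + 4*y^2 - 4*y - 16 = (y + 2)*(y^2 + 2*y - 8) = (y + 2)*(y + 4)*(y - 2)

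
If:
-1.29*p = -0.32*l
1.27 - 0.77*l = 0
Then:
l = 1.65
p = 0.41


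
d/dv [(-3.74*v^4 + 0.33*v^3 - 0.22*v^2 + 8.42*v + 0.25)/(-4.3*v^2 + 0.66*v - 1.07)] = (32.164*v^5 - 8.8242*v^4 + 16.4428*v^3 + 35.0015*v^2 + 2.6208*v - 9.1744)/(18.49*v^4 - 5.676*v^3 + 9.6376*v^2 - 1.4124*v + 1.1449)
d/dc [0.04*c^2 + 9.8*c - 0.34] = 0.08*c + 9.8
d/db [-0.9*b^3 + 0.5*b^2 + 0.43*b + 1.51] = -2.7*b^2 + 1.0*b + 0.43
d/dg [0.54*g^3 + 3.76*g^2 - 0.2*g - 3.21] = 1.62*g^2 + 7.52*g - 0.2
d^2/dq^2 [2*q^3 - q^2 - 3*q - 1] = 12*q - 2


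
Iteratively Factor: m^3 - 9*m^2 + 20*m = (m - 5)*(m^2 - 4*m) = m*(m - 5)*(m - 4)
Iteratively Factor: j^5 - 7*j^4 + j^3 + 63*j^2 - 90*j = (j - 5)*(j^4 - 2*j^3 - 9*j^2 + 18*j) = j*(j - 5)*(j^3 - 2*j^2 - 9*j + 18) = j*(j - 5)*(j - 3)*(j^2 + j - 6) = j*(j - 5)*(j - 3)*(j + 3)*(j - 2)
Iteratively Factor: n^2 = (n)*(n)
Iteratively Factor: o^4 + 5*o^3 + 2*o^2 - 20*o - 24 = (o + 2)*(o^3 + 3*o^2 - 4*o - 12) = (o + 2)*(o + 3)*(o^2 - 4) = (o - 2)*(o + 2)*(o + 3)*(o + 2)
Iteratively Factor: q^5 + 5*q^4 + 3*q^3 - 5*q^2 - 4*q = (q + 1)*(q^4 + 4*q^3 - q^2 - 4*q) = q*(q + 1)*(q^3 + 4*q^2 - q - 4) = q*(q + 1)^2*(q^2 + 3*q - 4) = q*(q - 1)*(q + 1)^2*(q + 4)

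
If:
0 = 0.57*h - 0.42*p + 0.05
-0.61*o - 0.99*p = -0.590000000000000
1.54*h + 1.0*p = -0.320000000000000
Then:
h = -0.15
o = 1.11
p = -0.09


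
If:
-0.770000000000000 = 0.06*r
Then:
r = -12.83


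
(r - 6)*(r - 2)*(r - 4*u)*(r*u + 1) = r^4*u - 4*r^3*u^2 - 8*r^3*u + r^3 + 32*r^2*u^2 + 8*r^2*u - 8*r^2 - 48*r*u^2 + 32*r*u + 12*r - 48*u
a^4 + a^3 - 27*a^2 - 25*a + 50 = (a - 5)*(a - 1)*(a + 2)*(a + 5)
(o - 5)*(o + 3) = o^2 - 2*o - 15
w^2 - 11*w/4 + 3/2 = (w - 2)*(w - 3/4)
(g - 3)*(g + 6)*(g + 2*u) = g^3 + 2*g^2*u + 3*g^2 + 6*g*u - 18*g - 36*u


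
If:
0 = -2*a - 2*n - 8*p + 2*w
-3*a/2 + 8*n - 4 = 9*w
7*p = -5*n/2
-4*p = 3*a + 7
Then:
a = -541/144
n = -287/96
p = 205/192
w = -713/288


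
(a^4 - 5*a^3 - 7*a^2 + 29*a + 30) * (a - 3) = a^5 - 8*a^4 + 8*a^3 + 50*a^2 - 57*a - 90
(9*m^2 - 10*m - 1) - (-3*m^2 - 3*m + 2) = 12*m^2 - 7*m - 3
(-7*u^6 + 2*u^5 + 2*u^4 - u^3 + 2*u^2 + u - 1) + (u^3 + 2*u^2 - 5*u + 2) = -7*u^6 + 2*u^5 + 2*u^4 + 4*u^2 - 4*u + 1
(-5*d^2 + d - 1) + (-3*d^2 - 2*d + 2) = -8*d^2 - d + 1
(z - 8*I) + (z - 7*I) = 2*z - 15*I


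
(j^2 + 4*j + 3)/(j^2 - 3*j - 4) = (j + 3)/(j - 4)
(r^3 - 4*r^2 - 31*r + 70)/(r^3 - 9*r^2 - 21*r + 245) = (r - 2)/(r - 7)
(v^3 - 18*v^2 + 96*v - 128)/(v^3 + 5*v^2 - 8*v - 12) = (v^2 - 16*v + 64)/(v^2 + 7*v + 6)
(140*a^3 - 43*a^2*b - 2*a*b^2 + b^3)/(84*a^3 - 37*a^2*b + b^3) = (5*a - b)/(3*a - b)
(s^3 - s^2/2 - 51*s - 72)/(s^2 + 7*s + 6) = (s^2 - 13*s/2 - 12)/(s + 1)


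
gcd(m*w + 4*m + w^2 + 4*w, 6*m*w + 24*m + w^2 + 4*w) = w + 4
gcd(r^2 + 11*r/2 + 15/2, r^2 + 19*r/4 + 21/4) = r + 3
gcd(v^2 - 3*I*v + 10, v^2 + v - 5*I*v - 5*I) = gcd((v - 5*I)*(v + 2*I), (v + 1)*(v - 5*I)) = v - 5*I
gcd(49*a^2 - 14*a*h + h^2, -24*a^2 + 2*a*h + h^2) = 1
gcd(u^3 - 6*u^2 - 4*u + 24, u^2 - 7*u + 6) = u - 6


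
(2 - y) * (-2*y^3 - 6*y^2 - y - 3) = 2*y^4 + 2*y^3 - 11*y^2 + y - 6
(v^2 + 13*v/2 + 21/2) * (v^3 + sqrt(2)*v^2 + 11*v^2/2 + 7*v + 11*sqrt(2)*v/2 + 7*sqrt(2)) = v^5 + sqrt(2)*v^4 + 12*v^4 + 12*sqrt(2)*v^3 + 213*v^3/4 + 213*sqrt(2)*v^2/4 + 413*v^2/4 + 147*v/2 + 413*sqrt(2)*v/4 + 147*sqrt(2)/2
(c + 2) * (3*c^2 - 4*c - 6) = 3*c^3 + 2*c^2 - 14*c - 12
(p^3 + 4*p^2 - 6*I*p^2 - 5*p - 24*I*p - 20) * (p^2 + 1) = p^5 + 4*p^4 - 6*I*p^4 - 4*p^3 - 24*I*p^3 - 16*p^2 - 6*I*p^2 - 5*p - 24*I*p - 20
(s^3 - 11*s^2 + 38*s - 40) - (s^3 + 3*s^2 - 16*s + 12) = -14*s^2 + 54*s - 52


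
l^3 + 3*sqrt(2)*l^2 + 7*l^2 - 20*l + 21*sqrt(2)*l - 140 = (l + 7)*(l - 2*sqrt(2))*(l + 5*sqrt(2))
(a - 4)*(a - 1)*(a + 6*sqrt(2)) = a^3 - 5*a^2 + 6*sqrt(2)*a^2 - 30*sqrt(2)*a + 4*a + 24*sqrt(2)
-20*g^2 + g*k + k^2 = (-4*g + k)*(5*g + k)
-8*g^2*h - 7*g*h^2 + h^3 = h*(-8*g + h)*(g + h)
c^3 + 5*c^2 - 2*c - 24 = (c - 2)*(c + 3)*(c + 4)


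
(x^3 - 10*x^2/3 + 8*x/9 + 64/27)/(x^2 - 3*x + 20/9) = (9*x^2 - 18*x - 16)/(3*(3*x - 5))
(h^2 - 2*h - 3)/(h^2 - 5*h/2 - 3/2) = 2*(h + 1)/(2*h + 1)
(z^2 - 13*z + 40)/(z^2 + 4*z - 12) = (z^2 - 13*z + 40)/(z^2 + 4*z - 12)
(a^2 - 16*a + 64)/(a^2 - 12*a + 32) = (a - 8)/(a - 4)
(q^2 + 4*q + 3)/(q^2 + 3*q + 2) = (q + 3)/(q + 2)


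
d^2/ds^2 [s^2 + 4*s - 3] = 2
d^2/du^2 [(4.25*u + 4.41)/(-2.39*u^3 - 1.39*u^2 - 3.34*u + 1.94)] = (-145.65855*u^5 - 386.997882*u^4 - 182.978126*u^3 - 498.809562*u^2 - 314.290932*u - 177.253004)/(13.651919*u^9 + 23.819457*u^8 + 71.088399*u^7 + 36.016081*u^6 + 60.67605*u^5 - 57.643434*u^4 + 10.204852*u^3 - 49.23138*u^2 + 37.711272*u - 7.301384)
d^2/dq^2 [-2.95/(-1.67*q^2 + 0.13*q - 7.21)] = (-16.45451*q^2 + 1.28089*q + 2.95*(3.34*q - 0.13)*(6.68*q - 0.26) - 71.04013)/(1.67*q^2 - 0.13*q + 7.21)^3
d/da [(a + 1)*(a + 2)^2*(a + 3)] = 4*a^3 + 24*a^2 + 46*a + 28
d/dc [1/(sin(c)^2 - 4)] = -2*sin(c)*cos(c)/(sin(c)^2 - 4)^2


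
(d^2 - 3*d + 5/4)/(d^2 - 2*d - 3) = (-d^2 + 3*d - 5/4)/(-d^2 + 2*d + 3)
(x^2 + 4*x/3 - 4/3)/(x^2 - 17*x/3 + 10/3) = (x + 2)/(x - 5)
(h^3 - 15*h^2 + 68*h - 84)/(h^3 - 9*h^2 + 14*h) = (h - 6)/h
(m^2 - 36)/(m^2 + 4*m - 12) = (m - 6)/(m - 2)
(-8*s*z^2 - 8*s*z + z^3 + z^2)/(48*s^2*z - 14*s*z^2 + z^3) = (z + 1)/(-6*s + z)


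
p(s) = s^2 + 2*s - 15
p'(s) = 2*s + 2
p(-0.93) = -16.00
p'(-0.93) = 0.14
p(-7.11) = 21.33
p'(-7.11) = -12.22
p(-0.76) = -15.94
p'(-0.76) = 0.48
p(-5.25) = 2.06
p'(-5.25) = -8.50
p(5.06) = 20.72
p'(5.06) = 12.12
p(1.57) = -9.40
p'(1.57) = 5.14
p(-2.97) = -12.12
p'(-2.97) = -3.94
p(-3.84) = -7.93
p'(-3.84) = -5.68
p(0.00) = -15.00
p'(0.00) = 2.00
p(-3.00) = -12.00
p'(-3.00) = -4.00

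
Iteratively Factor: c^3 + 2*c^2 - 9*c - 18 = (c + 3)*(c^2 - c - 6) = (c + 2)*(c + 3)*(c - 3)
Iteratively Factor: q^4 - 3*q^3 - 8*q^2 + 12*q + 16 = (q - 4)*(q^3 + q^2 - 4*q - 4) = (q - 4)*(q + 1)*(q^2 - 4) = (q - 4)*(q - 2)*(q + 1)*(q + 2)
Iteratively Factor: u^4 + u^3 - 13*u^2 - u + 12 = (u - 3)*(u^3 + 4*u^2 - u - 4) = (u - 3)*(u - 1)*(u^2 + 5*u + 4) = (u - 3)*(u - 1)*(u + 1)*(u + 4)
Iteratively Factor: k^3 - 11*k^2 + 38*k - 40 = (k - 4)*(k^2 - 7*k + 10) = (k - 5)*(k - 4)*(k - 2)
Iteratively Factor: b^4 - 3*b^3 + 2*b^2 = (b - 1)*(b^3 - 2*b^2) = b*(b - 1)*(b^2 - 2*b) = b^2*(b - 1)*(b - 2)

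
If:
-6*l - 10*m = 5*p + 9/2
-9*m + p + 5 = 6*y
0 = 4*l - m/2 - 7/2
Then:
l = 811/892 - 15*y/223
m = 61/223 - 120*y/223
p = 258*y/223 - 566/223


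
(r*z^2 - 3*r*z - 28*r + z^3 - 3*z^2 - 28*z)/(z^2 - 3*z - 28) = r + z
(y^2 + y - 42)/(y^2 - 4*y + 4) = (y^2 + y - 42)/(y^2 - 4*y + 4)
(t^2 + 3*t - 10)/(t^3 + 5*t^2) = (t - 2)/t^2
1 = 1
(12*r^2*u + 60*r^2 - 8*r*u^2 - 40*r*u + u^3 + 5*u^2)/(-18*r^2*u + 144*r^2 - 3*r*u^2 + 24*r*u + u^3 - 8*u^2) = (-2*r*u - 10*r + u^2 + 5*u)/(3*r*u - 24*r + u^2 - 8*u)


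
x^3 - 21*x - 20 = (x - 5)*(x + 1)*(x + 4)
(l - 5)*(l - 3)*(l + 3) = l^3 - 5*l^2 - 9*l + 45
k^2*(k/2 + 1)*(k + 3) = k^4/2 + 5*k^3/2 + 3*k^2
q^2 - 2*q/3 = q*(q - 2/3)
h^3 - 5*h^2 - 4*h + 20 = (h - 5)*(h - 2)*(h + 2)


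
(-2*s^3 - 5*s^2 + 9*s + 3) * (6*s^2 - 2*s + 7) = -12*s^5 - 26*s^4 + 50*s^3 - 35*s^2 + 57*s + 21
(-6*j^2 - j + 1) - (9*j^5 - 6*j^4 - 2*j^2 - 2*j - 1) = -9*j^5 + 6*j^4 - 4*j^2 + j + 2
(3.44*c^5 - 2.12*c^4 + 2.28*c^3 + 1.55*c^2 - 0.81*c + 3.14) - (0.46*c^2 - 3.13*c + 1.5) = 3.44*c^5 - 2.12*c^4 + 2.28*c^3 + 1.09*c^2 + 2.32*c + 1.64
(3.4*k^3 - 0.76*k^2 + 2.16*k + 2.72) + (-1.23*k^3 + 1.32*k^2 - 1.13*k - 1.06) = 2.17*k^3 + 0.56*k^2 + 1.03*k + 1.66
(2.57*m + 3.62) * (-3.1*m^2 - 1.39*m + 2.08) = -7.967*m^3 - 14.7943*m^2 + 0.313800000000001*m + 7.5296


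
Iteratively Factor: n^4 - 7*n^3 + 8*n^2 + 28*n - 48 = (n - 3)*(n^3 - 4*n^2 - 4*n + 16) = (n - 3)*(n + 2)*(n^2 - 6*n + 8) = (n - 4)*(n - 3)*(n + 2)*(n - 2)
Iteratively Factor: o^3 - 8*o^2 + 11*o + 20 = (o - 5)*(o^2 - 3*o - 4) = (o - 5)*(o - 4)*(o + 1)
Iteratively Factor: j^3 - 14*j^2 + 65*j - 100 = (j - 5)*(j^2 - 9*j + 20) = (j - 5)*(j - 4)*(j - 5)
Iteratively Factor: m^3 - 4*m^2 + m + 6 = (m - 2)*(m^2 - 2*m - 3) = (m - 3)*(m - 2)*(m + 1)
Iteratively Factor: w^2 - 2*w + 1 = (w - 1)*(w - 1)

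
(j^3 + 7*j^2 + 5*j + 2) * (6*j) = 6*j^4 + 42*j^3 + 30*j^2 + 12*j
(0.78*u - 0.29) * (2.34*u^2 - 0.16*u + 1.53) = 1.8252*u^3 - 0.8034*u^2 + 1.2398*u - 0.4437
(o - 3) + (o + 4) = 2*o + 1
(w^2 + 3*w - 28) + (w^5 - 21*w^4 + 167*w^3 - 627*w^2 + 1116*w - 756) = w^5 - 21*w^4 + 167*w^3 - 626*w^2 + 1119*w - 784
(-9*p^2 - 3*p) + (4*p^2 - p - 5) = -5*p^2 - 4*p - 5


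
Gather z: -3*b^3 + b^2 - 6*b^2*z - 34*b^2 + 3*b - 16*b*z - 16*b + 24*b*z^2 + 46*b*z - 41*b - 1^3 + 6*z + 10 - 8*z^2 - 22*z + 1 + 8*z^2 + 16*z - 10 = -3*b^3 - 33*b^2 + 24*b*z^2 - 54*b + z*(-6*b^2 + 30*b)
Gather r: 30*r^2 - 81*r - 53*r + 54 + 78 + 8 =30*r^2 - 134*r + 140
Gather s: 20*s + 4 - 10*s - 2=10*s + 2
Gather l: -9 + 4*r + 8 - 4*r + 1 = 0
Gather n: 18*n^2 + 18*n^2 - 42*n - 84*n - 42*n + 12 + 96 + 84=36*n^2 - 168*n + 192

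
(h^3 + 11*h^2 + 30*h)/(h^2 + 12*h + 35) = h*(h + 6)/(h + 7)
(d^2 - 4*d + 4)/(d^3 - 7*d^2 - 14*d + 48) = (d - 2)/(d^2 - 5*d - 24)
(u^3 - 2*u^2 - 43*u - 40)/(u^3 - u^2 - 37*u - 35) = (u - 8)/(u - 7)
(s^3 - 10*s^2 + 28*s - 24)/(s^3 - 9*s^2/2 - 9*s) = 2*(s^2 - 4*s + 4)/(s*(2*s + 3))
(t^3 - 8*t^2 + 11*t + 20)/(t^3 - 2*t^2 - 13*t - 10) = (t - 4)/(t + 2)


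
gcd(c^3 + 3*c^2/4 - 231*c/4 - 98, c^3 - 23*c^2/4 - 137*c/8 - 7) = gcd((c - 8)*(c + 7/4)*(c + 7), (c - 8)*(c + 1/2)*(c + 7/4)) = c^2 - 25*c/4 - 14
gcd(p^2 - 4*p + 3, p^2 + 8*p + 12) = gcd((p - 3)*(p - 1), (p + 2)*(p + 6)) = 1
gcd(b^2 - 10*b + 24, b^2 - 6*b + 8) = b - 4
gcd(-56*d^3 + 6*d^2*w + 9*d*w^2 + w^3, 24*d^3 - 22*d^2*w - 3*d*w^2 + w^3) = 4*d + w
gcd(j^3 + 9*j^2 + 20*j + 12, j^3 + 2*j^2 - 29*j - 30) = j^2 + 7*j + 6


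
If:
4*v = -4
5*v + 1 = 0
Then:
No Solution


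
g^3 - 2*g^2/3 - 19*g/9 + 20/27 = (g - 5/3)*(g - 1/3)*(g + 4/3)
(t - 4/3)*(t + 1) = t^2 - t/3 - 4/3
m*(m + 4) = m^2 + 4*m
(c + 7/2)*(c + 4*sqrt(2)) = c^2 + 7*c/2 + 4*sqrt(2)*c + 14*sqrt(2)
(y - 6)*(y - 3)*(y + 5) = y^3 - 4*y^2 - 27*y + 90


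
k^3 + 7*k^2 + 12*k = k*(k + 3)*(k + 4)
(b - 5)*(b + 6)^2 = b^3 + 7*b^2 - 24*b - 180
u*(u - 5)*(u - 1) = u^3 - 6*u^2 + 5*u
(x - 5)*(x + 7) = x^2 + 2*x - 35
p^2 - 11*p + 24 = (p - 8)*(p - 3)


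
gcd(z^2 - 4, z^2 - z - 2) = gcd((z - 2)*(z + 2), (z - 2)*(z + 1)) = z - 2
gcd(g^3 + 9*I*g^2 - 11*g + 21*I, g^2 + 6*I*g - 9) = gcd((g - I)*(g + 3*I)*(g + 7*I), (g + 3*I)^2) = g + 3*I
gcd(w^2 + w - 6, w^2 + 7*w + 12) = w + 3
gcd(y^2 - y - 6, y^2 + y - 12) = y - 3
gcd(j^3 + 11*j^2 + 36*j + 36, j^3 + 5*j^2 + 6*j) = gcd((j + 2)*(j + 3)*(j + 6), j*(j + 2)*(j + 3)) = j^2 + 5*j + 6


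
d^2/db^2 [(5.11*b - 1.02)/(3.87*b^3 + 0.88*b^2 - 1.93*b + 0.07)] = (459.191754*b^5 - 78.90156*b^4 + 28.669178*b^3 + 24.359976*b^2 + 10.16346*b - 6.09241)/(57.960603*b^9 + 39.539016*b^8 - 77.725467*b^7 - 35.610227*b^6 + 40.192665*b^5 + 6.859338*b^4 - 7.845496*b^3 + 0.795165*b^2 - 0.028371*b + 0.000343)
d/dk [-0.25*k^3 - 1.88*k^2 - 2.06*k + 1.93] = -0.75*k^2 - 3.76*k - 2.06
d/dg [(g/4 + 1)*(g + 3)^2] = (g + 3)*(3*g + 11)/4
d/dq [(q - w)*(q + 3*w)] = 2*q + 2*w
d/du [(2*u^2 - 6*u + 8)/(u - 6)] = 2*(u^2 - 12*u + 14)/(u^2 - 12*u + 36)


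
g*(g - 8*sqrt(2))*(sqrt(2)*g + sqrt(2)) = sqrt(2)*g^3 - 16*g^2 + sqrt(2)*g^2 - 16*g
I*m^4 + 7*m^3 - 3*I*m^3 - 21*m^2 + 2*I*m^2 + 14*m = m*(m - 2)*(m - 7*I)*(I*m - I)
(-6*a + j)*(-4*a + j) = 24*a^2 - 10*a*j + j^2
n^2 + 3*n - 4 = (n - 1)*(n + 4)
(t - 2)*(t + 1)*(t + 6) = t^3 + 5*t^2 - 8*t - 12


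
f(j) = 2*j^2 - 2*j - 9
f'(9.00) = 34.00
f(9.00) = 135.00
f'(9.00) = 34.00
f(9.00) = 135.00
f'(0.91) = 1.64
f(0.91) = -9.16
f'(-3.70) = -16.80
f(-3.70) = 25.78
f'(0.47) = -0.12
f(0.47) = -9.50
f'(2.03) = 6.12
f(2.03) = -4.82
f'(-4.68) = -20.72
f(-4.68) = 44.16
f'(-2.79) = -13.16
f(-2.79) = 12.15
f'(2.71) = 8.84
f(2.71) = 0.27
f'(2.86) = 9.44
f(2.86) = 1.64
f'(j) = 4*j - 2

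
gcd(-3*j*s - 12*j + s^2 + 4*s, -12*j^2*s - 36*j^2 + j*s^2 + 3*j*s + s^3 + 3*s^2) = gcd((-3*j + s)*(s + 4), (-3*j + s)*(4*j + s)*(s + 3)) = -3*j + s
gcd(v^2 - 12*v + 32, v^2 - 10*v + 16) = v - 8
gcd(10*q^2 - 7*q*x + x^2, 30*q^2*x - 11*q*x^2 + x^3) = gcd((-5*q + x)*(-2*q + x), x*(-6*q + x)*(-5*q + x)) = -5*q + x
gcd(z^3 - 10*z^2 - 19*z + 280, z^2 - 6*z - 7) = z - 7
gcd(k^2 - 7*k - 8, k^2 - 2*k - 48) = k - 8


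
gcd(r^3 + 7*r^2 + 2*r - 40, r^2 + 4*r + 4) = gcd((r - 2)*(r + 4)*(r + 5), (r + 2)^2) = 1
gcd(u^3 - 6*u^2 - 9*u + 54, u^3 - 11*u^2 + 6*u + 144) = u^2 - 3*u - 18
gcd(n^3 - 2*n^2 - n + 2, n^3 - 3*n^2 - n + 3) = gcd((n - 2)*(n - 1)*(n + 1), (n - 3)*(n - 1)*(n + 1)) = n^2 - 1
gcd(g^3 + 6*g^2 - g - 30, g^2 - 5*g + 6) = g - 2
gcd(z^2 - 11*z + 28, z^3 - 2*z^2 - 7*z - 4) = z - 4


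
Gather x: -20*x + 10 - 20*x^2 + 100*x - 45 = -20*x^2 + 80*x - 35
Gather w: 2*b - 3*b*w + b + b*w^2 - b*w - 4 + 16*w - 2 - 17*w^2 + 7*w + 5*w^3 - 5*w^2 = 3*b + 5*w^3 + w^2*(b - 22) + w*(23 - 4*b) - 6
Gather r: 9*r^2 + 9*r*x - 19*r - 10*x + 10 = 9*r^2 + r*(9*x - 19) - 10*x + 10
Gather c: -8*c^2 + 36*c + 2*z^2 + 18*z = -8*c^2 + 36*c + 2*z^2 + 18*z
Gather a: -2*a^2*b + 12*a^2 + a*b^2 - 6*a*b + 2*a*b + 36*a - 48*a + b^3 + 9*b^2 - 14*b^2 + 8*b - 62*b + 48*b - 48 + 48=a^2*(12 - 2*b) + a*(b^2 - 4*b - 12) + b^3 - 5*b^2 - 6*b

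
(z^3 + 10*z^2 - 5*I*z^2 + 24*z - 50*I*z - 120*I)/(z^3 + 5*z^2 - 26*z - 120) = (z - 5*I)/(z - 5)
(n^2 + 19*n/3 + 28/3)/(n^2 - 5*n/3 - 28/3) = (n + 4)/(n - 4)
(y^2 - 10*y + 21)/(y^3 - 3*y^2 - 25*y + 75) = (y - 7)/(y^2 - 25)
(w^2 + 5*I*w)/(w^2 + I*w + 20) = w/(w - 4*I)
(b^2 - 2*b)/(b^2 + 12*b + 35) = b*(b - 2)/(b^2 + 12*b + 35)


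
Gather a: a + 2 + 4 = a + 6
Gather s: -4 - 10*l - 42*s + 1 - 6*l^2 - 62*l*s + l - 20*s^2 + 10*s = -6*l^2 - 9*l - 20*s^2 + s*(-62*l - 32) - 3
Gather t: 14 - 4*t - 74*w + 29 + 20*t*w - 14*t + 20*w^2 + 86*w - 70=t*(20*w - 18) + 20*w^2 + 12*w - 27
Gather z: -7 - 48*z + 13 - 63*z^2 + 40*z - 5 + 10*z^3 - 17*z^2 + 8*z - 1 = 10*z^3 - 80*z^2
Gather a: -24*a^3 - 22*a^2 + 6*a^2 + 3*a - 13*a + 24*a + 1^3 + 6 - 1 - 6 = -24*a^3 - 16*a^2 + 14*a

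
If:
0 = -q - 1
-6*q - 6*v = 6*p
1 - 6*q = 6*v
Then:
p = -1/6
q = -1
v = 7/6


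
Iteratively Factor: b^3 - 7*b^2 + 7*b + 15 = (b + 1)*(b^2 - 8*b + 15) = (b - 5)*(b + 1)*(b - 3)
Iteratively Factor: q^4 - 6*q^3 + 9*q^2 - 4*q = (q - 1)*(q^3 - 5*q^2 + 4*q) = (q - 4)*(q - 1)*(q^2 - q) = q*(q - 4)*(q - 1)*(q - 1)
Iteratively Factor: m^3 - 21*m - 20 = (m - 5)*(m^2 + 5*m + 4) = (m - 5)*(m + 1)*(m + 4)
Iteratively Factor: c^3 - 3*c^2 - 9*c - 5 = (c + 1)*(c^2 - 4*c - 5) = (c - 5)*(c + 1)*(c + 1)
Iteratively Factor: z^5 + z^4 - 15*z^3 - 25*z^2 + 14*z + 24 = (z + 2)*(z^4 - z^3 - 13*z^2 + z + 12) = (z + 1)*(z + 2)*(z^3 - 2*z^2 - 11*z + 12) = (z + 1)*(z + 2)*(z + 3)*(z^2 - 5*z + 4) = (z - 4)*(z + 1)*(z + 2)*(z + 3)*(z - 1)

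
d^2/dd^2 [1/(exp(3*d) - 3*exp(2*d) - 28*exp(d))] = ((-9*exp(2*d) + 12*exp(d) + 28)*(-exp(2*d) + 3*exp(d) + 28) - 2*(-3*exp(2*d) + 6*exp(d) + 28)^2)*exp(-d)/(-exp(2*d) + 3*exp(d) + 28)^3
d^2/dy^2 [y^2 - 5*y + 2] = 2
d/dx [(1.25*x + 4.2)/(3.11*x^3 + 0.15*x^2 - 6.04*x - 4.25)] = (-7.775*x^3 - 39.3735*x^2 - 1.26*x + 20.0555)/(9.6721*x^6 + 0.933*x^5 - 37.5463*x^4 - 28.247*x^3 + 35.2066*x^2 + 51.34*x + 18.0625)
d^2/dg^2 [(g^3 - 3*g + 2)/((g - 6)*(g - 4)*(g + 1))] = 2*(9*g^6 - 51*g^5 - 51*g^4 + 67*g^3 + 2010*g^2 - 1116*g + 1832)/(g^9 - 27*g^8 + 285*g^7 - 1413*g^6 + 2694*g^5 + 2556*g^4 - 13672*g^3 - 1440*g^2 + 24192*g + 13824)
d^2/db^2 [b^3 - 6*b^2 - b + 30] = 6*b - 12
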